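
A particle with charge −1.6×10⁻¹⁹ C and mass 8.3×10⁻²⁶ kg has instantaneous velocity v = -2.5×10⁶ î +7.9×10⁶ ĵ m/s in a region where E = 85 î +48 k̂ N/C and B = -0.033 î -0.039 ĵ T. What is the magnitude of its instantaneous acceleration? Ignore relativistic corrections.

v×B = (0, 0, 3.58×10⁵) N/C.
E + v×B = (85.0, 0, 3.58×10⁵) N/C.
F = q(E + v×B) = (−1.6×10⁻¹⁹ C)·(85.0, 0, 3.58×10⁵) = (-1.36×10⁻¹⁷, 0, -5.73×10⁻¹⁴) N.
|a| = |F|/m = 5.732×10⁻¹⁴/8.3×10⁻²⁶ ≈ 6.91×10¹¹ m/s².

|a| ≈ 6.91×10¹¹ m/s²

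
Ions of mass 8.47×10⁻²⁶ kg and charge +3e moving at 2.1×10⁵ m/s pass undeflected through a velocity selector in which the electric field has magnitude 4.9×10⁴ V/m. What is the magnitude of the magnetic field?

B = 0.23 T

Balance of forces in the selector: qE = qvB ⇒ B = E/v.
B = 4.9×10⁴/2.1×10⁵ = 0.23 T.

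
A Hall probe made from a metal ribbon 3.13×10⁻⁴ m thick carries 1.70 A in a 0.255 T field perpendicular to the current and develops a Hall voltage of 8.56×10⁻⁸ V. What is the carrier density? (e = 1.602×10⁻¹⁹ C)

n ≈ 1.01×10²⁹ m⁻³

From V_H = IB/(n e t), n = IB/(V_H e t).
n = (1.70)(0.255)/((8.56×10⁻⁸)(1.602×10⁻¹⁹)(3.13×10⁻⁴)) ≈ 1.01×10²⁹ m⁻³.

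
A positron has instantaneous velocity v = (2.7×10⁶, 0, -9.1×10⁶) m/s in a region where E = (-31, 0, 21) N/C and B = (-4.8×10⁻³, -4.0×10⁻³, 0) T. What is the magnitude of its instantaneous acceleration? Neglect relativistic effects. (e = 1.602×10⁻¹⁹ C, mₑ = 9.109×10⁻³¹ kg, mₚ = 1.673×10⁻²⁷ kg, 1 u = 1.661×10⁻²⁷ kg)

|a| ≈ 1.02×10¹⁶ m/s²

v×B = (-3.64×10⁴, 4.37×10⁴, -1.08×10⁴) N/C.
E + v×B = (-3.64×10⁴, 4.37×10⁴, -1.08×10⁴) N/C.
F = q(E + v×B) = (1.602×10⁻¹⁹ C)·(-3.64×10⁴, 4.37×10⁴, -1.08×10⁴) = (-5.84×10⁻¹⁵, 7.00×10⁻¹⁵, -1.73×10⁻¹⁵) N.
|a| = |F|/m = 9.274×10⁻¹⁵/9.109×10⁻³¹ ≈ 1.02×10¹⁶ m/s².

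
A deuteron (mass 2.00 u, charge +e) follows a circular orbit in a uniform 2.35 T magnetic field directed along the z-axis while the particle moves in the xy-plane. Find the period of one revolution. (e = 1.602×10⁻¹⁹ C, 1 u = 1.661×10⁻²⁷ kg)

The cyclotron period depends only on m, q, B: T = 2πm/(|q|B).
T = 2π(3.322×10⁻²⁷)/((1.602×10⁻¹⁹)(2.35)) ≈ 5.54×10⁻⁸ s.

T ≈ 5.54×10⁻⁸ s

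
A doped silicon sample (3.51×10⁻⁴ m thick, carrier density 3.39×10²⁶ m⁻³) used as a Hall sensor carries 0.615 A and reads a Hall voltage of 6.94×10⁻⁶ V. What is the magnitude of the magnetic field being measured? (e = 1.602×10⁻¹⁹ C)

B ≈ 0.215 T

From V_H = IB/(n e t), B = V_H n e t / I.
B = (6.94×10⁻⁶)(3.39×10²⁶)(1.602×10⁻¹⁹)(3.51×10⁻⁴)/0.615 ≈ 0.215 T.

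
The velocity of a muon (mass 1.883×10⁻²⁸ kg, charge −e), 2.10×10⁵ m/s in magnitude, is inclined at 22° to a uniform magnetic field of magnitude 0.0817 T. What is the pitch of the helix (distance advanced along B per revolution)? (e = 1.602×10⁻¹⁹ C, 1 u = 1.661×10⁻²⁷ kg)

v∥ = v cosθ = 2.10×10⁵·cos22° ≈ 1.947×10⁵ m/s.
T = 2πm/(|q|B) = 2π(1.883×10⁻²⁸)/((1.602×10⁻¹⁹)(0.0817)) ≈ 9.040×10⁻⁸ s.
pitch = v∥ T = (1.947×10⁵)(9.040×10⁻⁸) ≈ 0.0176 m.

p ≈ 0.0176 m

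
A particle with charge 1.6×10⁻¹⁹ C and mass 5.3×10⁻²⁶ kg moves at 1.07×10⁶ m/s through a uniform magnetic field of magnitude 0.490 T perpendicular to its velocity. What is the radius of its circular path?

The magnetic force provides the centripetal force: |q|vB = mv²/r.
r = mv/(|q|B) = (5.3×10⁻²⁶)(1.07×10⁶)/((1.6×10⁻¹⁹)(0.490)) ≈ 0.723 m.

r ≈ 0.723 m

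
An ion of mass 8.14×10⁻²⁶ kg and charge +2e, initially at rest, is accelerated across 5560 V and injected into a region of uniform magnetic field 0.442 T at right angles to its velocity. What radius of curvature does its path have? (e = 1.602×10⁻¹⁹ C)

r ≈ 0.120 m

Acceleration: |q|V = ½mv² ⇒ v = √(2|q|V/m) = √(2·3.204×10⁻¹⁹·5560/8.14×10⁻²⁶) ≈ 2.092×10⁵ m/s.
In the field: r = mv/(|q|B) = (8.14×10⁻²⁶)(2.092×10⁵)/((3.204×10⁻¹⁹)(0.442)) ≈ 0.120 m.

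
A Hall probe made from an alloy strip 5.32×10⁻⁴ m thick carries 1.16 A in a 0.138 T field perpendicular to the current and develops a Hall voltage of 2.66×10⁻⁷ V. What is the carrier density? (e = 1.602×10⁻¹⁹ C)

n ≈ 7.06×10²⁷ m⁻³

From V_H = IB/(n e t), n = IB/(V_H e t).
n = (1.16)(0.138)/((2.66×10⁻⁷)(1.602×10⁻¹⁹)(5.32×10⁻⁴)) ≈ 7.06×10²⁷ m⁻³.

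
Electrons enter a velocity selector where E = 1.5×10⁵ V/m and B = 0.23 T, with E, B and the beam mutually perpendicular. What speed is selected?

Zero net Lorentz force requires |qE| = |q v×B|, i.e. E = vB.
v = E/B = 1.5×10⁵/0.23 = 6.5×10⁵ m/s.

v = 6.5×10⁵ m/s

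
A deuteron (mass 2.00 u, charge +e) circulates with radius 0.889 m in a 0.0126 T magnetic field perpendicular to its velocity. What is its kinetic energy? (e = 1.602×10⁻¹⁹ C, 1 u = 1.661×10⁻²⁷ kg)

v = |q|Br/m, then KE = ½mv² = (qBr)²/(2m).
v = (1.602×10⁻¹⁹)(0.0126)(0.889)/3.322×10⁻²⁷ ≈ 5.402×10⁵ m/s.
KE = ½(3.322×10⁻²⁷)(5.402×10⁵)² ≈ 4.85×10⁻¹⁶ J = 3030 eV.

KE ≈ 3030 eV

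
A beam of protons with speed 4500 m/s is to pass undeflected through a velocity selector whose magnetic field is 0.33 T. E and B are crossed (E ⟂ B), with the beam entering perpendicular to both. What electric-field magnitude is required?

For straight-line motion qE = qvB, so E = vB.
E = 4500 × 0.33 = 1500 V/m.

E = 1500 V/m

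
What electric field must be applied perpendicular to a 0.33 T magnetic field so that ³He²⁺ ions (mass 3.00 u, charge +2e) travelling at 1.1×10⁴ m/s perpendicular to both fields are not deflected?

E = 3600 V/m

For straight-line motion qE = qvB, so E = vB.
E = 1.1×10⁴ × 0.33 = 3600 V/m.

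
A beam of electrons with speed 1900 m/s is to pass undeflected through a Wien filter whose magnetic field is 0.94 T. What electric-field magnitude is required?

For straight-line motion qE = qvB, so E = vB.
E = 1900 × 0.94 = 1800 V/m.

E = 1800 V/m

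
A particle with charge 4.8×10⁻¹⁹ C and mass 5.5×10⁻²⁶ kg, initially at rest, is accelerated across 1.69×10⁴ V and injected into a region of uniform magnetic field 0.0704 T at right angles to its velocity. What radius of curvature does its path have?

r ≈ 0.884 m

Acceleration: |q|V = ½mv² ⇒ v = √(2|q|V/m) = √(2·4.8×10⁻¹⁹·1.69×10⁴/5.5×10⁻²⁶) ≈ 5.431×10⁵ m/s.
In the field: r = mv/(|q|B) = (5.5×10⁻²⁶)(5.431×10⁵)/((4.8×10⁻¹⁹)(0.0704)) ≈ 0.884 m.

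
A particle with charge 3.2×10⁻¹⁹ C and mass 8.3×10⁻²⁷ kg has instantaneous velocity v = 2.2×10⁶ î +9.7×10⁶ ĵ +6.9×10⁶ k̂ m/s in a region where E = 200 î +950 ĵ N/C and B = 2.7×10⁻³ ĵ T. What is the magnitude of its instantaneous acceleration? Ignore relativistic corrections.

v×B = (-1.86×10⁴, 0, 5940) N/C.
E + v×B = (-1.84×10⁴, 950, 5940) N/C.
F = q(E + v×B) = (3.2×10⁻¹⁹ C)·(-1.84×10⁴, 950, 5940) = (-5.90×10⁻¹⁵, 3.04×10⁻¹⁶, 1.90×10⁻¹⁵) N.
|a| = |F|/m = 6.204×10⁻¹⁵/8.3×10⁻²⁷ ≈ 7.47×10¹¹ m/s².

|a| ≈ 7.47×10¹¹ m/s²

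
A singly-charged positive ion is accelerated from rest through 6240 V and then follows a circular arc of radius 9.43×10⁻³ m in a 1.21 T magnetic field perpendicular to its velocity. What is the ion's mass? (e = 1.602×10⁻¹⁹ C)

m ≈ 1.67×10⁻²⁷ kg

Combine |q|V = ½mv² and r = mv/(|q|B): eliminate v to get m = qB²r²/(2V).
m = (1.602×10⁻¹⁹)(1.21)²(9.43×10⁻³)²/(2·6240) ≈ 1.67×10⁻²⁷ kg.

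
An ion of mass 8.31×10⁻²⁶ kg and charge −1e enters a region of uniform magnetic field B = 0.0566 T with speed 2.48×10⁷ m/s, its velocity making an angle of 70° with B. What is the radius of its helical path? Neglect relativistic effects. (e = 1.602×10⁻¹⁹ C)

v⊥ = v sinθ = 2.48×10⁷·sin70° ≈ 2.330×10⁷ m/s.
r = m v⊥/(|q|B) = (8.31×10⁻²⁶)(2.330×10⁷)/((1.602×10⁻¹⁹)(0.0566)) ≈ 214 m.

r ≈ 214 m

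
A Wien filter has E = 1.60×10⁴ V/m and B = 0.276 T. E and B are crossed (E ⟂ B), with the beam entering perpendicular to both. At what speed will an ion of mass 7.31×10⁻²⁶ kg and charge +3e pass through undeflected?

v = 5.80×10⁴ m/s

Straight-line motion ⇒ electric and magnetic forces cancel, so E = vB.
v = E/B = 1.60×10⁴/0.276 = 5.80×10⁴ m/s.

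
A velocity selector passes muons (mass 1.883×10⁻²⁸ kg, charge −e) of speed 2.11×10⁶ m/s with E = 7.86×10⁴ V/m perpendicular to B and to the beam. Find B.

B = 0.0373 T

Balance of forces in the selector: qE = qvB ⇒ B = E/v.
B = 7.86×10⁴/2.11×10⁶ = 0.0373 T.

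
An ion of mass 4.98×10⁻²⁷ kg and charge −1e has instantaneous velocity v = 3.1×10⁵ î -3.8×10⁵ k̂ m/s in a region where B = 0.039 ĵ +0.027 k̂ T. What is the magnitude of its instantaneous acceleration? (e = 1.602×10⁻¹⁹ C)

v×B = (1.48×10⁴, -8370, 1.21×10⁴) N/C.
F = q v×B = (−1.602×10⁻¹⁹ C)·(1.48×10⁴, -8370, 1.21×10⁴) = (-2.37×10⁻¹⁵, 1.34×10⁻¹⁵, -1.94×10⁻¹⁵) N.
|a| = |F|/m = 3.345×10⁻¹⁵/4.98×10⁻²⁷ ≈ 6.72×10¹¹ m/s².

|a| ≈ 6.72×10¹¹ m/s²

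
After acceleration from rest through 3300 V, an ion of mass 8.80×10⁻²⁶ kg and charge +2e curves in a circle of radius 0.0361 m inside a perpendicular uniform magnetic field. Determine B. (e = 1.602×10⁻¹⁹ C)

B ≈ 1.18 T

v = √(2|q|V/m) = √(2·3.204×10⁻¹⁹·3300/8.80×10⁻²⁶) ≈ 1.550×10⁵ m/s.
B = mv/(|q|r) = (8.80×10⁻²⁶)(1.550×10⁵)/((3.204×10⁻¹⁹)(0.0361)) ≈ 1.18 T.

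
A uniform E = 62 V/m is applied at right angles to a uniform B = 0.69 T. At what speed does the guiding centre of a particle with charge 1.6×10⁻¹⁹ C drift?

The E×B drift speed is v_d = E/B.
v_d = 62/0.69 = 90 m/s.

v_d ≈ 90 m/s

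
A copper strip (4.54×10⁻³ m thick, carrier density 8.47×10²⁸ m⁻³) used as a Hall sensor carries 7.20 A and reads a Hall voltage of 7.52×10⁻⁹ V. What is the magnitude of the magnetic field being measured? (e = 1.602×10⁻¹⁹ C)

From V_H = IB/(n e t), B = V_H n e t / I.
B = (7.52×10⁻⁹)(8.47×10²⁸)(1.602×10⁻¹⁹)(4.54×10⁻³)/7.20 ≈ 0.0643 T.

B ≈ 0.0643 T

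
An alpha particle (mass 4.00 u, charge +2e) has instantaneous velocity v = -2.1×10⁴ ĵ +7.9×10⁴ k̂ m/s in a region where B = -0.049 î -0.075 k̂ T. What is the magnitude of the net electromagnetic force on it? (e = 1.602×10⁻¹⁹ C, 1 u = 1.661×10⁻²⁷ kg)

|F| ≈ 1.38×10⁻¹⁵ N

v×B = (1580, -3870, -1030) N/C.
F = q v×B = (3.204×10⁻¹⁹ C)·(1580, -3870, -1030) = (5.05×10⁻¹⁶, -1.24×10⁻¹⁵, -3.30×10⁻¹⁶) N.
|F| = 1.38×10⁻¹⁵ N.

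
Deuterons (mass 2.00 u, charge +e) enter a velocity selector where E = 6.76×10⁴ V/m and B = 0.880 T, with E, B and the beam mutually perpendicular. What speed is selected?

v = 7.68×10⁴ m/s

Zero net Lorentz force requires |qE| = |q v×B|, i.e. E = vB.
v = E/B = 6.76×10⁴/0.880 = 7.68×10⁴ m/s.
The result is independent of the particle's charge and mass.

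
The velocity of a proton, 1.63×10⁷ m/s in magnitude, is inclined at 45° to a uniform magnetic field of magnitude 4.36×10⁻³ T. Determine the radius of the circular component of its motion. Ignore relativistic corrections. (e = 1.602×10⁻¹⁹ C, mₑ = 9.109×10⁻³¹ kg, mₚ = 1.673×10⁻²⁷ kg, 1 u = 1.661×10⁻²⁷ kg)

v⊥ = v sinθ = 1.63×10⁷·sin45° ≈ 1.153×10⁷ m/s.
r = m v⊥/(|q|B) = (1.673×10⁻²⁷)(1.153×10⁷)/((1.602×10⁻¹⁹)(4.36×10⁻³)) ≈ 27.6 m.

r ≈ 27.6 m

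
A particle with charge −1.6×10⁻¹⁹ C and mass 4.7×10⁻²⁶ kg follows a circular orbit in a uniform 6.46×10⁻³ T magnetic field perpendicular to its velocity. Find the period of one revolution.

The cyclotron period depends only on m, q, B: T = 2πm/(|q|B).
T = 2π(4.7×10⁻²⁶)/((1.6×10⁻¹⁹)(6.46×10⁻³)) ≈ 2.86×10⁻⁴ s.

T ≈ 2.86×10⁻⁴ s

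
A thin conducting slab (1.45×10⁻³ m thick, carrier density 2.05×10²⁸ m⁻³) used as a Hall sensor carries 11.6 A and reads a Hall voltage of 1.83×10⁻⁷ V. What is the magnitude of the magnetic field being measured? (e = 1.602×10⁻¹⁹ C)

From V_H = IB/(n e t), B = V_H n e t / I.
B = (1.83×10⁻⁷)(2.05×10²⁸)(1.602×10⁻¹⁹)(1.45×10⁻³)/11.6 ≈ 0.0751 T.

B ≈ 0.0751 T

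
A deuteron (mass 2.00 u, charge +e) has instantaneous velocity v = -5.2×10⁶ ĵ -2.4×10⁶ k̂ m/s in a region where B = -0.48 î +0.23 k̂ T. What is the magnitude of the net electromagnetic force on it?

|F| ≈ 4.80×10⁻¹³ N

v×B = (-1.20×10⁶, 1.15×10⁶, -2.50×10⁶) N/C.
F = q v×B = (1.602×10⁻¹⁹ C)·(-1.20×10⁶, 1.15×10⁶, -2.50×10⁶) = (-1.92×10⁻¹³, 1.85×10⁻¹³, -4.00×10⁻¹³) N.
|F| = 4.80×10⁻¹³ N.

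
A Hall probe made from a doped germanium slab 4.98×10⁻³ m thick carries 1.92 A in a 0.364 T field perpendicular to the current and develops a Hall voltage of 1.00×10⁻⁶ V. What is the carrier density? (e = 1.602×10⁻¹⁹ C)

n ≈ 8.76×10²⁶ m⁻³

From V_H = IB/(n e t), n = IB/(V_H e t).
n = (1.92)(0.364)/((1.00×10⁻⁶)(1.602×10⁻¹⁹)(4.98×10⁻³)) ≈ 8.76×10²⁶ m⁻³.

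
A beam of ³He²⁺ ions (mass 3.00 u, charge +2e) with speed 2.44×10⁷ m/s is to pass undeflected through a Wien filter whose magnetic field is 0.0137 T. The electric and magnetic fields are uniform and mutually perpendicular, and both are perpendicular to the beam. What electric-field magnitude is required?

For straight-line motion qE = qvB, so E = vB.
E = 2.44×10⁷ × 0.0137 = 3.34×10⁵ V/m.

E = 3.34×10⁵ V/m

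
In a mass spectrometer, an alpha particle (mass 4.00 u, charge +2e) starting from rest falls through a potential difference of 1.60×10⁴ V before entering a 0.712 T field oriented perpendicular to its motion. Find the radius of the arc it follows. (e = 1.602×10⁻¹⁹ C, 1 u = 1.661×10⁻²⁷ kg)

r ≈ 0.0362 m

Acceleration: |q|V = ½mv² ⇒ v = √(2|q|V/m) = √(2·3.204×10⁻¹⁹·1.60×10⁴/6.644×10⁻²⁷) ≈ 1.242×10⁶ m/s.
In the field: r = mv/(|q|B) = (6.644×10⁻²⁷)(1.242×10⁶)/((3.204×10⁻¹⁹)(0.712)) ≈ 0.0362 m.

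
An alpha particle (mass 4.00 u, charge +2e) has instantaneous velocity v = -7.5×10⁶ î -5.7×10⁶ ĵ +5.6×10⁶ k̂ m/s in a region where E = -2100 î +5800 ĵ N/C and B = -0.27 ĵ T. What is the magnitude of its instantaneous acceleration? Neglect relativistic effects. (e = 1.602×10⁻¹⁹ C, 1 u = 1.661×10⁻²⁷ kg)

v×B = (1.51×10⁶, 0, 2.03×10⁶) N/C.
E + v×B = (1.51×10⁶, 5800, 2.03×10⁶) N/C.
F = q(E + v×B) = (3.204×10⁻¹⁹ C)·(1.51×10⁶, 5800, 2.03×10⁶) = (4.84×10⁻¹³, 1.86×10⁻¹⁵, 6.49×10⁻¹³) N.
|a| = |F|/m = 8.093×10⁻¹³/6.644×10⁻²⁷ ≈ 1.22×10¹⁴ m/s².

|a| ≈ 1.22×10¹⁴ m/s²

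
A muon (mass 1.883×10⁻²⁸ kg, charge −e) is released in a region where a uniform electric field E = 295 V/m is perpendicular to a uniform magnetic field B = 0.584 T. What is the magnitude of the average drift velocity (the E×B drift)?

v_d ≈ 505 m/s

In crossed fields the guiding centre drifts at v_d = |E×B|/B² = E/B, independent of charge and mass.
v_d = 295/0.584 = 505 m/s.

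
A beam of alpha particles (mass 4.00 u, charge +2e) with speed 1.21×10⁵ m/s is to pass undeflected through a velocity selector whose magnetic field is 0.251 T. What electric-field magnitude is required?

For straight-line motion qE = qvB, so E = vB.
E = 1.21×10⁵ × 0.251 = 3.04×10⁴ V/m.

E = 3.04×10⁴ V/m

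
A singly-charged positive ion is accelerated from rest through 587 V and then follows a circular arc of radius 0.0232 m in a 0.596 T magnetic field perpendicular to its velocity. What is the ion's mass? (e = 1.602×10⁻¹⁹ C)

Combine |q|V = ½mv² and r = mv/(|q|B): eliminate v to get m = qB²r²/(2V).
m = (1.602×10⁻¹⁹)(0.596)²(0.0232)²/(2·587) ≈ 2.61×10⁻²⁶ kg.

m ≈ 2.61×10⁻²⁶ kg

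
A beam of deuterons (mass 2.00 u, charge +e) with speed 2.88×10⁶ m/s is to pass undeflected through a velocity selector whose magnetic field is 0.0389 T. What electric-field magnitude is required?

For straight-line motion qE = qvB, so E = vB.
E = 2.88×10⁶ × 0.0389 = 1.12×10⁵ V/m.

E = 1.12×10⁵ V/m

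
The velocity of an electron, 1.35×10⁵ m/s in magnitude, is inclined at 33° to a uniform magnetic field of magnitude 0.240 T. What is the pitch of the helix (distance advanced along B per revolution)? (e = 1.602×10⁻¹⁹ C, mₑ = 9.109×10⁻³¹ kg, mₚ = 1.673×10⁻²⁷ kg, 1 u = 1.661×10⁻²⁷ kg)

v∥ = v cosθ = 1.35×10⁵·cos33° ≈ 1.132×10⁵ m/s.
T = 2πm/(|q|B) = 2π(9.109×10⁻³¹)/((1.602×10⁻¹⁹)(0.240)) ≈ 1.489×10⁻¹⁰ s.
pitch = v∥ T = (1.132×10⁵)(1.489×10⁻¹⁰) ≈ 1.69×10⁻⁵ m.

p ≈ 1.69×10⁻⁵ m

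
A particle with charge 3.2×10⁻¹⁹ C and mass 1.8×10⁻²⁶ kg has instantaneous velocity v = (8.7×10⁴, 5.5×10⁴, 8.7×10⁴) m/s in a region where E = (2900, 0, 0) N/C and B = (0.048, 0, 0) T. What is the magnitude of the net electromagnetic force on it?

|F| ≈ 1.83×10⁻¹⁵ N

v×B = (0, 4180, -2640) N/C.
E + v×B = (2900, 4180, -2640) N/C.
F = q(E + v×B) = (3.2×10⁻¹⁹ C)·(2900, 4180, -2640) = (9.28×10⁻¹⁶, 1.34×10⁻¹⁵, -8.45×10⁻¹⁶) N.
|F| = 1.83×10⁻¹⁵ N.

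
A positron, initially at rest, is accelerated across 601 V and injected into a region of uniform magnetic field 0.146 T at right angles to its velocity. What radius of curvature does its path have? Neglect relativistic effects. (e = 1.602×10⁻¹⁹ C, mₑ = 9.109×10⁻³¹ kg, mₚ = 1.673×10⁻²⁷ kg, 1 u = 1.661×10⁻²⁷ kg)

r ≈ 5.66×10⁻⁴ m

Acceleration: |q|V = ½mv² ⇒ v = √(2|q|V/m) = √(2·1.602×10⁻¹⁹·601/9.109×10⁻³¹) ≈ 1.454×10⁷ m/s.
In the field: r = mv/(|q|B) = (9.109×10⁻³¹)(1.454×10⁷)/((1.602×10⁻¹⁹)(0.146)) ≈ 5.66×10⁻⁴ m.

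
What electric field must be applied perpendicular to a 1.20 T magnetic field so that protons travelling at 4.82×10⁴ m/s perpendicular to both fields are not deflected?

E = 5.78×10⁴ V/m

For straight-line motion qE = qvB, so E = vB.
E = 4.82×10⁴ × 1.20 = 5.78×10⁴ V/m.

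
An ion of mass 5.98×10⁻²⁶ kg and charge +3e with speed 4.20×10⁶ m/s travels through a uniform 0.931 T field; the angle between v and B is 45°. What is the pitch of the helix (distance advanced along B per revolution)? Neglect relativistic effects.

v∥ = v cosθ = 4.20×10⁶·cos45° ≈ 2.970×10⁶ m/s.
T = 2πm/(|q|B) = 2π(5.98×10⁻²⁶)/((4.806×10⁻¹⁹)(0.931)) ≈ 8.397×10⁻⁷ s.
pitch = v∥ T = (2.970×10⁶)(8.397×10⁻⁷) ≈ 2.49 m.

p ≈ 2.49 m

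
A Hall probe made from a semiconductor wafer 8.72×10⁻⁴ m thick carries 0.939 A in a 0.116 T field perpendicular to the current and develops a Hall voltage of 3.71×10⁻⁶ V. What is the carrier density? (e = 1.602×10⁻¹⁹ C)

n ≈ 2.10×10²⁶ m⁻³

From V_H = IB/(n e t), n = IB/(V_H e t).
n = (0.939)(0.116)/((3.71×10⁻⁶)(1.602×10⁻¹⁹)(8.72×10⁻⁴)) ≈ 2.10×10²⁶ m⁻³.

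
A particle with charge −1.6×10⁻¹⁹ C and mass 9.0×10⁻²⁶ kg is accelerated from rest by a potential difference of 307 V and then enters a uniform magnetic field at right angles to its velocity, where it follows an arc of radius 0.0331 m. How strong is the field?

v = √(2|q|V/m) = √(2·1.6×10⁻¹⁹·307/9.0×10⁻²⁶) ≈ 3.304×10⁴ m/s.
B = mv/(|q|r) = (9.0×10⁻²⁶)(3.304×10⁴)/((1.6×10⁻¹⁹)(0.0331)) ≈ 0.561 T.

B ≈ 0.561 T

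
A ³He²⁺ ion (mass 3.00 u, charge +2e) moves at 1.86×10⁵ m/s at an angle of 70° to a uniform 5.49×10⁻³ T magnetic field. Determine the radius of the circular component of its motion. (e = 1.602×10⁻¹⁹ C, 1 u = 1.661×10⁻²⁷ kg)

r ≈ 0.495 m

v⊥ = v sinθ = 1.86×10⁵·sin70° ≈ 1.748×10⁵ m/s.
r = m v⊥/(|q|B) = (4.983×10⁻²⁷)(1.748×10⁵)/((3.204×10⁻¹⁹)(5.49×10⁻³)) ≈ 0.495 m.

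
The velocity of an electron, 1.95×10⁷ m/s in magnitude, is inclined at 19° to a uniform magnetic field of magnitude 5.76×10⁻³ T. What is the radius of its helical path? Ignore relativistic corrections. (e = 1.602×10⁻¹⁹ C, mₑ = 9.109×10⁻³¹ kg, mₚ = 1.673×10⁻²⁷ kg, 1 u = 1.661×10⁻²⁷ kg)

v⊥ = v sinθ = 1.95×10⁷·sin19° ≈ 6.349×10⁶ m/s.
r = m v⊥/(|q|B) = (9.109×10⁻³¹)(6.349×10⁶)/((1.602×10⁻¹⁹)(5.76×10⁻³)) ≈ 6.27×10⁻³ m.

r ≈ 6.27×10⁻³ m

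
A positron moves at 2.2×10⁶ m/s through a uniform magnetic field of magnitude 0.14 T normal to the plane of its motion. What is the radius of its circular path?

r ≈ 8.9×10⁻⁵ m

The magnetic force provides the centripetal force: |q|vB = mv²/r.
r = mv/(|q|B) = (9.109×10⁻³¹)(2.2×10⁶)/((1.602×10⁻¹⁹)(0.14)) ≈ 8.9×10⁻⁵ m.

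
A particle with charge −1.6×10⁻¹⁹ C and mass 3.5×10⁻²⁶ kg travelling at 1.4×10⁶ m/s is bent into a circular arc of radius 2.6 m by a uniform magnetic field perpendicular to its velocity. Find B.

B ≈ 0.12 T

From |q|vB = mv²/r, B = mv/(|q|r).
B = (3.5×10⁻²⁶)(1.4×10⁶)/((1.6×10⁻¹⁹)(2.6)) ≈ 0.12 T.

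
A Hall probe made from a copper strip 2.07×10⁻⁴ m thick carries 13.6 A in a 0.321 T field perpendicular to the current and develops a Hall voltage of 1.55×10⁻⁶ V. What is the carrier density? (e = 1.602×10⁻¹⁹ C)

n ≈ 8.49×10²⁸ m⁻³

From V_H = IB/(n e t), n = IB/(V_H e t).
n = (13.6)(0.321)/((1.55×10⁻⁶)(1.602×10⁻¹⁹)(2.07×10⁻⁴)) ≈ 8.49×10²⁸ m⁻³.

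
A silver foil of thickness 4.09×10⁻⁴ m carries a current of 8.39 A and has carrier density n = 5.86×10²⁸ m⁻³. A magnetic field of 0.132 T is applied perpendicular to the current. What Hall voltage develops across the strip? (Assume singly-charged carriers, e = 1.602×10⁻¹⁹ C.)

V_H = IB/(n e t).
V_H = (8.39)(0.132)/((5.86×10²⁸)(1.602×10⁻¹⁹)(4.09×10⁻⁴)) ≈ 2.88×10⁻⁷ V.

V_H ≈ 2.88×10⁻⁷ V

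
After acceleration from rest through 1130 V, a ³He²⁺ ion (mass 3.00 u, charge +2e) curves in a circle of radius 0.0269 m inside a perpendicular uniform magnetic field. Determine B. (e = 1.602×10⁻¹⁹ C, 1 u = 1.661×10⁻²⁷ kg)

v = √(2|q|V/m) = √(2·3.204×10⁻¹⁹·1130/4.983×10⁻²⁷) ≈ 3.812×10⁵ m/s.
B = mv/(|q|r) = (4.983×10⁻²⁷)(3.812×10⁵)/((3.204×10⁻¹⁹)(0.0269)) ≈ 0.220 T.

B ≈ 0.220 T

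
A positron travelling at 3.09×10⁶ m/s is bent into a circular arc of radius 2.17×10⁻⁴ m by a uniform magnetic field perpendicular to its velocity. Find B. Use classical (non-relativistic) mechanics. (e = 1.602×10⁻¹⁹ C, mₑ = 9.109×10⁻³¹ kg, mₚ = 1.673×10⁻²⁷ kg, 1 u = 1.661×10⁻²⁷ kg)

From |q|vB = mv²/r, B = mv/(|q|r).
B = (9.109×10⁻³¹)(3.09×10⁶)/((1.602×10⁻¹⁹)(2.17×10⁻⁴)) ≈ 0.0810 T.

B ≈ 0.0810 T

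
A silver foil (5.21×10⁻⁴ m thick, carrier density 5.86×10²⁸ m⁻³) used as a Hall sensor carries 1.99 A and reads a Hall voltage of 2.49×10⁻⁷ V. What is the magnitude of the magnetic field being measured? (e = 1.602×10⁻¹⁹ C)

B ≈ 0.612 T

From V_H = IB/(n e t), B = V_H n e t / I.
B = (2.49×10⁻⁷)(5.86×10²⁸)(1.602×10⁻¹⁹)(5.21×10⁻⁴)/1.99 ≈ 0.612 T.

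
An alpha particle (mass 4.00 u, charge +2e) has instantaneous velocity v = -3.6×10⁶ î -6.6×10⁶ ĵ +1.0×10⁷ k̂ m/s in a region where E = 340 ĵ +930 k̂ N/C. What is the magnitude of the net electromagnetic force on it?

|F| ≈ 3.17×10⁻¹⁶ N

Only an electric field acts, so F = qE = (3.204×10⁻¹⁹ C)·(0, 340, 930) = (0, 1.09×10⁻¹⁶, 2.98×10⁻¹⁶) N.
|F| = 3.17×10⁻¹⁶ N.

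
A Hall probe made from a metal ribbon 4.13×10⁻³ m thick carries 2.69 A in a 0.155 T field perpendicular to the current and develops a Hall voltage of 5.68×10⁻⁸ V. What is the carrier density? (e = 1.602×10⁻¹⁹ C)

From V_H = IB/(n e t), n = IB/(V_H e t).
n = (2.69)(0.155)/((5.68×10⁻⁸)(1.602×10⁻¹⁹)(4.13×10⁻³)) ≈ 1.11×10²⁸ m⁻³.

n ≈ 1.11×10²⁸ m⁻³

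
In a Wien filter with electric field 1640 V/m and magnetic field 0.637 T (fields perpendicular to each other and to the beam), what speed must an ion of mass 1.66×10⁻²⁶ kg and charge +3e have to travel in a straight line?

v = 2570 m/s

Straight-line motion ⇒ electric and magnetic forces cancel, so E = vB.
v = E/B = 1640/0.637 = 2570 m/s.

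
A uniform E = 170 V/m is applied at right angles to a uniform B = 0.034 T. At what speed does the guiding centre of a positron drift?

The steady drift has the magnetic force balancing the electric force, so v_d = E/B.
v_d = 170/0.034 = 5000 m/s.

v_d ≈ 5000 m/s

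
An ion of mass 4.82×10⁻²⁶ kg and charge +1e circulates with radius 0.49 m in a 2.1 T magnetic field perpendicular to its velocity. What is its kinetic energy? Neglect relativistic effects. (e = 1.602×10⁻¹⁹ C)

KE ≈ 1.8×10⁶ eV

v = |q|Br/m, then KE = ½mv² = (qBr)²/(2m).
v = (1.602×10⁻¹⁹)(2.1)(0.49)/4.82×10⁻²⁶ ≈ 3.420×10⁶ m/s.
KE = ½(4.82×10⁻²⁶)(3.420×10⁶)² ≈ 2.8×10⁻¹³ J = 1.8×10⁶ eV.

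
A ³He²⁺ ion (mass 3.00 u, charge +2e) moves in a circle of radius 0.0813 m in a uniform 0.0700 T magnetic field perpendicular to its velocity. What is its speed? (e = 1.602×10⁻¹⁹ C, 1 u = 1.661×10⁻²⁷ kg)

From |q|vB = mv²/r, v = |q|Br/m.
v = (3.204×10⁻¹⁹)(0.0700)(0.0813)/4.983×10⁻²⁷ ≈ 3.66×10⁵ m/s.

v ≈ 3.66×10⁵ m/s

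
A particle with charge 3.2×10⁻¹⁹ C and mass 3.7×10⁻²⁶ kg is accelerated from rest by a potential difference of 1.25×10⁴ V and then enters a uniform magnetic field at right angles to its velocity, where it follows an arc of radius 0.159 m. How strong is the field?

v = √(2|q|V/m) = √(2·3.2×10⁻¹⁹·1.25×10⁴/3.7×10⁻²⁶) ≈ 4.650×10⁵ m/s.
B = mv/(|q|r) = (3.7×10⁻²⁶)(4.650×10⁵)/((3.2×10⁻¹⁹)(0.159)) ≈ 0.338 T.

B ≈ 0.338 T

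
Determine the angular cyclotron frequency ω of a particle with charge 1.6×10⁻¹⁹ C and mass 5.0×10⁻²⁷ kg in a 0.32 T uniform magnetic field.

ω ≈ 1.0×10⁷ rad/s

ω = |q|B/m.
ω = (1.6×10⁻¹⁹)(0.32)/5.0×10⁻²⁷ ≈ 1.0×10⁷ rad/s.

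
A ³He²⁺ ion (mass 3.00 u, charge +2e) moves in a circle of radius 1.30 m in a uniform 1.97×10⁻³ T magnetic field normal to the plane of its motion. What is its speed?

From |q|vB = mv²/r, v = |q|Br/m.
v = (3.204×10⁻¹⁹)(1.97×10⁻³)(1.30)/4.983×10⁻²⁷ ≈ 1.65×10⁵ m/s.

v ≈ 1.65×10⁵ m/s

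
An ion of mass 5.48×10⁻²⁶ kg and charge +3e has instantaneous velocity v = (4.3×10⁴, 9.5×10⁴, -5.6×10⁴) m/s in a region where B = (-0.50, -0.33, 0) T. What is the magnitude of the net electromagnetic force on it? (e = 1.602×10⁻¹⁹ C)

v×B = (-1.85×10⁴, 2.80×10⁴, 3.33×10⁴) N/C.
F = q v×B = (4.806×10⁻¹⁹ C)·(-1.85×10⁴, 2.80×10⁴, 3.33×10⁴) = (-8.88×10⁻¹⁵, 1.35×10⁻¹⁴, 1.60×10⁻¹⁴) N.
|F| = 2.27×10⁻¹⁴ N.

|F| ≈ 2.27×10⁻¹⁴ N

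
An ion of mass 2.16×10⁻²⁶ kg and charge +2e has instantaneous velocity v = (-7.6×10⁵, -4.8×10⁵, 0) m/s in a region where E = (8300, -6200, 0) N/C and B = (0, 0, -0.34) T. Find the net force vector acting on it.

F ≈ (5.49×10⁻¹⁴, -8.48×10⁻¹⁴, 0) N

v×B = (1.63×10⁵, -2.58×10⁵, 0) N/C.
E + v×B = (1.72×10⁵, -2.65×10⁵, 0) N/C.
F = q(E + v×B) = (3.204×10⁻¹⁹ C)·(1.72×10⁵, -2.65×10⁵, 0) = (5.49×10⁻¹⁴, -8.48×10⁻¹⁴, 0) N.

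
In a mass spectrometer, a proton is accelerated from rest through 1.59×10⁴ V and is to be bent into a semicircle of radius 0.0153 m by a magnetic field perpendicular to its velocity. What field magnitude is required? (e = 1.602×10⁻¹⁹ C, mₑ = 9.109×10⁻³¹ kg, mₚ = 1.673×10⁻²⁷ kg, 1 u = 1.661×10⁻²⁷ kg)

v = √(2|q|V/m) = √(2·1.602×10⁻¹⁹·1.59×10⁴/1.673×10⁻²⁷) ≈ 1.745×10⁶ m/s.
B = mv/(|q|r) = (1.673×10⁻²⁷)(1.745×10⁶)/((1.602×10⁻¹⁹)(0.0153)) ≈ 1.19 T.

B ≈ 1.19 T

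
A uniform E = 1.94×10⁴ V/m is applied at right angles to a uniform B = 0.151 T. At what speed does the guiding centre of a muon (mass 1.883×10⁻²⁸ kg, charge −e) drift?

v_d ≈ 1.28×10⁵ m/s

In crossed fields the guiding centre drifts at v_d = |E×B|/B² = E/B, independent of charge and mass.
v_d = 1.94×10⁴/0.151 = 1.28×10⁵ m/s.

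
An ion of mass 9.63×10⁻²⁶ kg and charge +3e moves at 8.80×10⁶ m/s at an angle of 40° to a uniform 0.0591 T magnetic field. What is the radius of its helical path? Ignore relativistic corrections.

r ≈ 19.2 m

v⊥ = v sinθ = 8.80×10⁶·sin40° ≈ 5.657×10⁶ m/s.
r = m v⊥/(|q|B) = (9.63×10⁻²⁶)(5.657×10⁶)/((4.806×10⁻¹⁹)(0.0591)) ≈ 19.2 m.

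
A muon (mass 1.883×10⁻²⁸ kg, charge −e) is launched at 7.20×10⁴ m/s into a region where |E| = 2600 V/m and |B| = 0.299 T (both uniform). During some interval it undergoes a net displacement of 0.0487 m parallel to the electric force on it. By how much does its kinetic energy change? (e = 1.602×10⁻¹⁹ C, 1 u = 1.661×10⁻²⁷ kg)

The magnetic force is always ⟂ v and does no work; only the electric force changes KE.
ΔKE = F_E · d = |q|E d = (1.602×10⁻¹⁹)(2600)(0.0487) ≈ 2.03×10⁻¹⁷ J.

ΔKE ≈ 2.03×10⁻¹⁷ J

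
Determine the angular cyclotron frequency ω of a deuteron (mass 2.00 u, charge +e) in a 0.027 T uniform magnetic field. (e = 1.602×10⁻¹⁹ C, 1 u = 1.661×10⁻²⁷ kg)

ω ≈ 1.3×10⁶ rad/s

ω = |q|B/m.
ω = (1.602×10⁻¹⁹)(0.027)/3.322×10⁻²⁷ ≈ 1.3×10⁶ rad/s.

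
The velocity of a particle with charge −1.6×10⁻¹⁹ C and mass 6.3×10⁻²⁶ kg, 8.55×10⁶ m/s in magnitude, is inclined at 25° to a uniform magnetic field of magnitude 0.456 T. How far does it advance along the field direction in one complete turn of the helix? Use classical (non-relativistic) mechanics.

p ≈ 42.0 m

v∥ = v cosθ = 8.55×10⁶·cos25° ≈ 7.749×10⁶ m/s.
T = 2πm/(|q|B) = 2π(6.3×10⁻²⁶)/((1.6×10⁻¹⁹)(0.456)) ≈ 5.425×10⁻⁶ s.
pitch = v∥ T = (7.749×10⁶)(5.425×10⁻⁶) ≈ 42.0 m.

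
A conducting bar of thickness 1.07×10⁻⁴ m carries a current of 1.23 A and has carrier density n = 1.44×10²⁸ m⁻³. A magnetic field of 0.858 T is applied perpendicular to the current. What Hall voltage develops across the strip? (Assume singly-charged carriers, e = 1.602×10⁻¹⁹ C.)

V_H = IB/(n e t).
V_H = (1.23)(0.858)/((1.44×10²⁸)(1.602×10⁻¹⁹)(1.07×10⁻⁴)) ≈ 4.28×10⁻⁶ V.

V_H ≈ 4.28×10⁻⁶ V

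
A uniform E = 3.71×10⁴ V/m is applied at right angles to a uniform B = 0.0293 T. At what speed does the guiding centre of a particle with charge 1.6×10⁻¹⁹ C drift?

In crossed fields the guiding centre drifts at v_d = |E×B|/B² = E/B, independent of charge and mass.
v_d = 3.71×10⁴/0.0293 = 1.27×10⁶ m/s.

v_d ≈ 1.27×10⁶ m/s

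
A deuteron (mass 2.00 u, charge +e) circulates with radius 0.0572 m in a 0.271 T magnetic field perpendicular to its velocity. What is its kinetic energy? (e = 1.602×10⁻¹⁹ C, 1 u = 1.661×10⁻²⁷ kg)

KE ≈ 9.28×10⁻¹⁶ J

v = |q|Br/m, then KE = ½mv² = (qBr)²/(2m).
v = (1.602×10⁻¹⁹)(0.271)(0.0572)/3.322×10⁻²⁷ ≈ 7.475×10⁵ m/s.
KE = ½(3.322×10⁻²⁷)(7.475×10⁵)² ≈ 9.28×10⁻¹⁶ J.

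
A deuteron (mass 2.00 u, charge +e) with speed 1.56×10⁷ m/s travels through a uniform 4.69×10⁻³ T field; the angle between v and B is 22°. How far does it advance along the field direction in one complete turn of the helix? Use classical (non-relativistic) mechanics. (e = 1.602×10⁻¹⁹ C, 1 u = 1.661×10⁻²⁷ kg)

p ≈ 402 m

v∥ = v cosθ = 1.56×10⁷·cos22° ≈ 1.446×10⁷ m/s.
T = 2πm/(|q|B) = 2π(3.322×10⁻²⁷)/((1.602×10⁻¹⁹)(4.69×10⁻³)) ≈ 2.778×10⁻⁵ s.
pitch = v∥ T = (1.446×10⁷)(2.778×10⁻⁵) ≈ 402 m.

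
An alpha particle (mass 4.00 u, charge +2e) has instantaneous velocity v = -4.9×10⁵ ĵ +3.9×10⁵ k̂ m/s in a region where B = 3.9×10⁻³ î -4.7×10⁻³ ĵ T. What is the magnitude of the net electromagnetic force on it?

v×B = (1830, 1520, 1910) N/C.
F = q v×B = (3.204×10⁻¹⁹ C)·(1830, 1520, 1910) = (5.87×10⁻¹⁶, 4.87×10⁻¹⁶, 6.12×10⁻¹⁶) N.
|F| = 9.78×10⁻¹⁶ N.

|F| ≈ 9.78×10⁻¹⁶ N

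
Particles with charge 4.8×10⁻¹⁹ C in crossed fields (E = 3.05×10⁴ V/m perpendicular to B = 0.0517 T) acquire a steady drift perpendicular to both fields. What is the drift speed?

The E×B drift speed is v_d = E/B.
v_d = 3.05×10⁴/0.0517 = 5.90×10⁵ m/s.

v_d ≈ 5.90×10⁵ m/s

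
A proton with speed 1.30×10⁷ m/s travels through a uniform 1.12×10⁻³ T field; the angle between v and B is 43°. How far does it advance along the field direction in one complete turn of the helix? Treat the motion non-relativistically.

v∥ = v cosθ = 1.30×10⁷·cos43° ≈ 9.508×10⁶ m/s.
T = 2πm/(|q|B) = 2π(1.673×10⁻²⁷)/((1.602×10⁻¹⁹)(1.12×10⁻³)) ≈ 5.859×10⁻⁵ s.
pitch = v∥ T = (9.508×10⁶)(5.859×10⁻⁵) ≈ 557 m.

p ≈ 557 m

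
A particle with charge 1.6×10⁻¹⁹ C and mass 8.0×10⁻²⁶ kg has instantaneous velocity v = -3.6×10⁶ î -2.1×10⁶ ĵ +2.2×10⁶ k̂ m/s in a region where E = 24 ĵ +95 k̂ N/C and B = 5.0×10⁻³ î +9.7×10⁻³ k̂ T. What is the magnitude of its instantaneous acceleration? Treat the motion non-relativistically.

|a| ≈ 1.03×10¹¹ m/s²

v×B = (-2.04×10⁴, 4.59×10⁴, 1.05×10⁴) N/C.
E + v×B = (-2.04×10⁴, 4.59×10⁴, 1.06×10⁴) N/C.
F = q(E + v×B) = (1.6×10⁻¹⁹ C)·(-2.04×10⁴, 4.59×10⁴, 1.06×10⁴) = (-3.26×10⁻¹⁵, 7.35×10⁻¹⁵, 1.70×10⁻¹⁵) N.
|a| = |F|/m = 8.218×10⁻¹⁵/8.0×10⁻²⁶ ≈ 1.03×10¹¹ m/s².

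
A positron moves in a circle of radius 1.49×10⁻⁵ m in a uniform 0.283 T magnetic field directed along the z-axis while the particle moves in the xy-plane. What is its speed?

v ≈ 7.42×10⁵ m/s

From |q|vB = mv²/r, v = |q|Br/m.
v = (1.602×10⁻¹⁹)(0.283)(1.49×10⁻⁵)/9.109×10⁻³¹ ≈ 7.42×10⁵ m/s.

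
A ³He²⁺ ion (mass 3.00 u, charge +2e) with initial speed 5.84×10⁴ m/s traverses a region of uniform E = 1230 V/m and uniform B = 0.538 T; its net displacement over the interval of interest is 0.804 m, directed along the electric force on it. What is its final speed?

B does no work; ΔKE = |q|E d.
½mv_f² = ½mv₀² + |q|Ed = ½(4.983×10⁻²⁷)(5.84×10⁴)² + (3.204×10⁻¹⁹)(1230)(0.804) ≈ 8.497×10⁻¹⁸ J + 3.168×10⁻¹⁶ J ≈ 3.253×10⁻¹⁶ J.
v_f = √(2·3.253×10⁻¹⁶/4.983×10⁻²⁷) ≈ 3.61×10⁵ m/s.

v_f ≈ 3.61×10⁵ m/s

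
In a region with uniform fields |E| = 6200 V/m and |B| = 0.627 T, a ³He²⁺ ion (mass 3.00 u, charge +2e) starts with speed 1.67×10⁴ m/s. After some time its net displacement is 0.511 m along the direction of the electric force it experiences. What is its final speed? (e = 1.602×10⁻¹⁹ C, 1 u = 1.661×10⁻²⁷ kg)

v_f ≈ 6.39×10⁵ m/s

B does no work; ΔKE = |q|E d.
½mv_f² = ½mv₀² + |q|Ed = ½(4.983×10⁻²⁷)(1.67×10⁴)² + (3.204×10⁻¹⁹)(6200)(0.511) ≈ 6.949×10⁻¹⁹ J + 1.015×10⁻¹⁵ J ≈ 1.016×10⁻¹⁵ J.
v_f = √(2·1.016×10⁻¹⁵/4.983×10⁻²⁷) ≈ 6.39×10⁵ m/s.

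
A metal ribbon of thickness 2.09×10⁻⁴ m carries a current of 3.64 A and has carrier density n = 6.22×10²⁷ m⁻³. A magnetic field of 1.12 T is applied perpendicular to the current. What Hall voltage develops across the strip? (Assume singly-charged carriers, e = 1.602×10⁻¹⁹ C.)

V_H ≈ 1.96×10⁻⁵ V

V_H = IB/(n e t).
V_H = (3.64)(1.12)/((6.22×10²⁷)(1.602×10⁻¹⁹)(2.09×10⁻⁴)) ≈ 1.96×10⁻⁵ V.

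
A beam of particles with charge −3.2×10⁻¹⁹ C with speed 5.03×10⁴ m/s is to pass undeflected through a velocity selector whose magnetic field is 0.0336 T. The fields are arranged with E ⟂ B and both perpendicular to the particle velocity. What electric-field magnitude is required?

E = 1690 V/m

For straight-line motion qE = qvB, so E = vB.
E = 5.03×10⁴ × 0.0336 = 1690 V/m.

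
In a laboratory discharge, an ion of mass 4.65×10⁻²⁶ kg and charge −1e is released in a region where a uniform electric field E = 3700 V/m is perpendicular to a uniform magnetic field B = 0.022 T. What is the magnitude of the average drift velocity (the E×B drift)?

The E×B drift speed is v_d = E/B.
v_d = 3700/0.022 = 1.7×10⁵ m/s.

v_d ≈ 1.7×10⁵ m/s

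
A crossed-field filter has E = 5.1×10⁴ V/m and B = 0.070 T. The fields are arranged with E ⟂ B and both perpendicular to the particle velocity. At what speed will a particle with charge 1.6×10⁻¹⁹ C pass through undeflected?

v = 7.3×10⁵ m/s

For undeflected motion the electric and magnetic forces balance: qE = qvB.
v = E/B = 5.1×10⁴/0.070 = 7.3×10⁵ m/s.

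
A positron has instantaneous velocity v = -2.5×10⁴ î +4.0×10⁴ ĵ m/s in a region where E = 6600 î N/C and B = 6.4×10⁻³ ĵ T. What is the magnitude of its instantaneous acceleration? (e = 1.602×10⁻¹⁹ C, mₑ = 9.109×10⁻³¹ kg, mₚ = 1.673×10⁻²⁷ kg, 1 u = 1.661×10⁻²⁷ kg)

|a| ≈ 1.16×10¹⁵ m/s²

v×B = (0, 0, -160) N/C.
E + v×B = (6600, 0, -160) N/C.
F = q(E + v×B) = (1.602×10⁻¹⁹ C)·(6600, 0, -160) = (1.06×10⁻¹⁵, 0, -2.56×10⁻¹⁷) N.
|a| = |F|/m = 1.058×10⁻¹⁵/9.109×10⁻³¹ ≈ 1.16×10¹⁵ m/s².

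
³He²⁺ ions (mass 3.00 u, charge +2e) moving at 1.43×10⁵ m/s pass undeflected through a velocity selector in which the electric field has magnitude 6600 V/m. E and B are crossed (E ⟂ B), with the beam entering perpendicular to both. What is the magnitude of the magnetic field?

Balance of forces in the selector: qE = qvB ⇒ B = E/v.
B = 6600/1.43×10⁵ = 0.0462 T.

B = 0.0462 T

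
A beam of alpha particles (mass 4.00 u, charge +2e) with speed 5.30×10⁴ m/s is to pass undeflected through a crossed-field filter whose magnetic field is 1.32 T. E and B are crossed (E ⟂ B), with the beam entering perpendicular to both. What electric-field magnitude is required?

For straight-line motion qE = qvB, so E = vB.
E = 5.30×10⁴ × 1.32 = 7.00×10⁴ V/m.

E = 7.00×10⁴ V/m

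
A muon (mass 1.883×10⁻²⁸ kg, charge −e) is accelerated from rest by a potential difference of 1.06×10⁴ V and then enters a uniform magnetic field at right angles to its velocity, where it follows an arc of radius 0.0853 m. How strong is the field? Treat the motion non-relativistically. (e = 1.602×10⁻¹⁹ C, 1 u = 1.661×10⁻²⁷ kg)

B ≈ 0.0585 T

v = √(2|q|V/m) = √(2·1.602×10⁻¹⁹·1.06×10⁴/1.883×10⁻²⁸) ≈ 4.247×10⁶ m/s.
B = mv/(|q|r) = (1.883×10⁻²⁸)(4.247×10⁶)/((1.602×10⁻¹⁹)(0.0853)) ≈ 0.0585 T.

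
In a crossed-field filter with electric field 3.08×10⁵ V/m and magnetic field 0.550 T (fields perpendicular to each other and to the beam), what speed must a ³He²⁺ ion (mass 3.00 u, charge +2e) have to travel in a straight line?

For undeflected motion the electric and magnetic forces balance: qE = qvB.
v = E/B = 3.08×10⁵/0.550 = 5.60×10⁵ m/s.
The result is independent of the particle's charge and mass.

v = 5.60×10⁵ m/s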